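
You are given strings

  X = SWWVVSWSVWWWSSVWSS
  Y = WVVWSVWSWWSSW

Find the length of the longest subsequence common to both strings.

One common subsequence of length 12: W [3,1] → V [4,2] → V [5,3] → W [7,4] → S [8,5] → V [9,6] → W [10,7] → W [11,9] → W [12,10] → S [13,11] → S [14,12] → W [16,13]. dp[18][13] = 12 confirms this is the maximum.

12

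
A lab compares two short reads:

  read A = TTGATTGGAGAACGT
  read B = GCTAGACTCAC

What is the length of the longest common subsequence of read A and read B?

7

Pick G [3,1], then T [6,3], then A [9,4], then G [10,5], then A [11,6], then A [12,10], then C [13,11]; all 7 bases appear in both, in order. Since dp[15][11] = 7, nothing longer is possible.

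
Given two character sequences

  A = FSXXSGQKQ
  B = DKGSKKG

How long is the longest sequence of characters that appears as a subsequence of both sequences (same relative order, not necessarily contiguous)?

One common subsequence of length 2: S at A[2]=B[4], G at A[6]=B[7]. The LCS DP gives dp[9][7] = 2, so this is optimal.

2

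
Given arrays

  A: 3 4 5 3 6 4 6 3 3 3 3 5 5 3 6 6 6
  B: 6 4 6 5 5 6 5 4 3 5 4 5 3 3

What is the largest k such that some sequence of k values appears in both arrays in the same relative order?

8

Pick 4 [2,2] → 5 [3,5] → 6 [5,6] → 4 [6,8] → 3 [11,9] → 5 [12,10] → 5 [13,12] → 3 [14,14]; all 8 values appear in both, in order, and the DP table's final entry dp[17][14] is also 8, so no common subsequence is longer.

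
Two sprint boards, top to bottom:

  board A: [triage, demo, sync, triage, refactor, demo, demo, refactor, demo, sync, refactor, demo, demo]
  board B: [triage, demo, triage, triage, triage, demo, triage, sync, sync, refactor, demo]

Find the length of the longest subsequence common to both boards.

7

Match triage at board A[1]=board B[1], demo at board A[2]=board B[2], triage at board A[4]=board B[5], demo at board A[6]=board B[6], sync at board A[10]=board B[9], refactor at board A[11]=board B[10], demo at board A[13]=board B[11] — 7 tasks in the same relative order in both. Since dp[13][11] = 7, nothing longer is possible.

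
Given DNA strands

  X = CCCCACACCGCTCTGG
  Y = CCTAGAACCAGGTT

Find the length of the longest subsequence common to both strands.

9

Taking C [1,1], C [2,2], A [5,6], A [7,7], C [8,8], C [9,9], G [10,12], T [12,13], T [14,14] gives a common subsequence of length 9. The LCS DP gives dp[16][14] = 9, so this is optimal.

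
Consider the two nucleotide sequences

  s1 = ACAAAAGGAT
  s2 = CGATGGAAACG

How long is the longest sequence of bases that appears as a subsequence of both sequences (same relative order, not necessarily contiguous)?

6

Match C (s1 #2, s2 #1), then A (s1 #3, s2 #3), then A (s1 #4, s2 #7), then A (s1 #5, s2 #8), then A (s1 #6, s2 #9), then G (s1 #8, s2 #11) — 6 bases in the same relative order in both, and the DP table's final entry dp[10][11] is also 6, so no common subsequence is longer.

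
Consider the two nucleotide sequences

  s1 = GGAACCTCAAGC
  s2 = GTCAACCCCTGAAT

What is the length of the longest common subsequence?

8

One common subsequence of length 8: G at s1[1]=s2[1]; then A at s1[3]=s2[4]; then A at s1[4]=s2[5]; then C at s1[5]=s2[8]; then C at s1[6]=s2[9]; then T at s1[7]=s2[10]; then A at s1[9]=s2[12]; then A at s1[10]=s2[13]. Since dp[12][14] = 8, nothing longer is possible.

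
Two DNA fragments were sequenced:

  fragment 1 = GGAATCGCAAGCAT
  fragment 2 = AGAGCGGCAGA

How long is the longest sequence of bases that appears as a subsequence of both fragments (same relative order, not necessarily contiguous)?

Match G (fragment 1 #1, fragment 2 #2), G (fragment 1 #2, fragment 2 #4), C (fragment 1 #6, fragment 2 #5), G (fragment 1 #7, fragment 2 #7), C (fragment 1 #8, fragment 2 #8), A (fragment 1 #10, fragment 2 #9), G (fragment 1 #11, fragment 2 #10), A (fragment 1 #13, fragment 2 #11) — 8 bases in the same relative order in both. The LCS DP gives dp[14][11] = 8, so this is optimal.

8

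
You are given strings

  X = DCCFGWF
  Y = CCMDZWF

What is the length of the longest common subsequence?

Let dp[i][j] be the LCS length of the first i characters of X and the first j characters of Y. dp[i][j] = dp[i-1][j-1]+1 when the i-th and j-th characters match, else max(dp[i-1][j], dp[i][j-1]).
    ·  C  C  M  D  Z  W  F
 ·  0  0  0  0  0  0  0  0
 D  0  0  0  0  1  1  1  1
 C  0  1  1  1  1  1  1  1
 C  0  1  2  2  2  2  2  2
 F  0  1  2  2  2  2  2  3
 G  0  1  2  2  2  2  2  3
 W  0  1  2  2  2  2  3  3
 F  0  1  2  2  2  2  3  4
dp[7][7] = 4. One LCS (by backtracking along matches): CCWF.

4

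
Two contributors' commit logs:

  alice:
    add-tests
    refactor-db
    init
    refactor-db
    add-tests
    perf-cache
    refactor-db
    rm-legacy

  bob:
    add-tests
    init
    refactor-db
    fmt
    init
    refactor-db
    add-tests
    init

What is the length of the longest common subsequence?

5

One common subsequence of length 5: add-tests [1,1], refactor-db [2,3], init [3,5], refactor-db [4,6], add-tests [5,7]. Since dp[8][8] = 5, nothing longer is possible.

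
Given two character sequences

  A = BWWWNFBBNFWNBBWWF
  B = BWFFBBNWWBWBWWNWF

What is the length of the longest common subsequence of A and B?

12

One common subsequence of length 12: B [1,1], W [2,2], F [6,4], B [7,5], B [8,6], N [9,7], W [11,9], B [13,10], B [14,12], W [15,14], W [16,16], F [17,17]. dp[17][17] = 12 confirms this is the maximum.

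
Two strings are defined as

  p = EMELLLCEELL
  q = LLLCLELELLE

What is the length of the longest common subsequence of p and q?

8

Match L (p #4, q #1) → L (p #5, q #2) → L (p #6, q #3) → C (p #7, q #4) → E (p #8, q #6) → E (p #9, q #8) → L (p #10, q #9) → L (p #11, q #10) — 8 characters in the same relative order in both. dp[11][11] = 8 confirms this is the maximum.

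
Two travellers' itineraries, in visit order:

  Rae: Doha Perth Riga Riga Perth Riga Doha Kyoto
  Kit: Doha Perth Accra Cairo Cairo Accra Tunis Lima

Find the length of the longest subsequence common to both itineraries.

One common subsequence of length 2: Doha (Rae #1, Kit #1), then Perth (Rae #2, Kit #2). Since dp[8][8] = 2, nothing longer is possible.

2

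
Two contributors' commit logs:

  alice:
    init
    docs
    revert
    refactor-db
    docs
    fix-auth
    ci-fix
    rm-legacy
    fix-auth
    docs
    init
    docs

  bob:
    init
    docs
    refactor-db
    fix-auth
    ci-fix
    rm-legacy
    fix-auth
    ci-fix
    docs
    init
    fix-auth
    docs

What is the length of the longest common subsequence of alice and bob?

One common subsequence of length 10: init (alice #1, bob #1); then docs (alice #2, bob #2); then refactor-db (alice #4, bob #3); then fix-auth (alice #6, bob #4); then ci-fix (alice #7, bob #5); then rm-legacy (alice #8, bob #6); then fix-auth (alice #9, bob #7); then docs (alice #10, bob #9); then init (alice #11, bob #10); then docs (alice #12, bob #12), and the DP table's final entry dp[12][12] is also 10, so no common subsequence is longer.

10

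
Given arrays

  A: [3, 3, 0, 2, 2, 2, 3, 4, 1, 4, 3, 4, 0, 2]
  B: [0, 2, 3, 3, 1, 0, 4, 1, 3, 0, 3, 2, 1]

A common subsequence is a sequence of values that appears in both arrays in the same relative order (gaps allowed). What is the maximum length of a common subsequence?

8

Taking 3 (A #1, B #3); then 3 (A #2, B #4); then 0 (A #3, B #6); then 4 (A #8, B #7); then 1 (A #9, B #8); then 3 (A #11, B #9); then 0 (A #13, B #10); then 2 (A #14, B #12) gives a common subsequence of length 8, and the DP table's final entry dp[14][13] is also 8, so no common subsequence is longer.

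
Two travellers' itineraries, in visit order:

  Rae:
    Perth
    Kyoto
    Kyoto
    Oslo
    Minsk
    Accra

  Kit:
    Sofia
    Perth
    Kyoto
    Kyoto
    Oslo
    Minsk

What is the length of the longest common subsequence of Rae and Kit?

Taking Perth [1,2]; then Kyoto [2,3]; then Kyoto [3,4]; then Oslo [4,5]; then Minsk [5,6] gives a common subsequence of length 5. The LCS DP gives dp[6][6] = 5, so this is optimal.

5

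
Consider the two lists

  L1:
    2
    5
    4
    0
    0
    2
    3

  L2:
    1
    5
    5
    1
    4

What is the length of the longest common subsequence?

Let dp[i][j] be the LCS length of the first i values of L1 and the first j values of L2. dp[i][j] = dp[i-1][j-1]+1 when the i-th and j-th values match, else max(dp[i-1][j], dp[i][j-1]).
    ·  1  5  5  1  4
 ·  0  0  0  0  0  0
 2  0  0  0  0  0  0
 5  0  0  1  1  1  1
 4  0  0  1  1  1  2
 0  0  0  1  1  1  2
 0  0  0  1  1  1  2
 2  0  0  1  1  1  2
 3  0  0  1  1  1  2
dp[7][5] = 2. One LCS (by backtracking along matches): 5, 4.

2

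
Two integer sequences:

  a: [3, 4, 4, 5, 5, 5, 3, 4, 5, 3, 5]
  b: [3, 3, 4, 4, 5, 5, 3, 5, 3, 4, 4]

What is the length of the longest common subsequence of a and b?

8

Let dp[i][j] be the LCS length of the first i values of a and the first j values of b. dp[i][j] = dp[i-1][j-1]+1 when the i-th and j-th values match, else max(dp[i-1][j], dp[i][j-1]).
    ·  3  3  4  4  5  5  3  5  3  4  4
 ·  0  0  0  0  0  0  0  0  0  0  0  0
 3  0  1  1  1  1  1  1  1  1  1  1  1
 4  0  1  1  2  2  2  2  2  2  2  2  2
 4  0  1  1  2  3  3  3  3  3  3  3  3
 5  0  1  1  2  3  4  4  4  4  4  4  4
 5  0  1  1  2  3  4  5  5  5  5  5  5
 5  0  1  1  2  3  4  5  5  6  6  6  6
 3  0  1  2  2  3  4  5  6  6  7  7  7
 4  0  1  2  3  3  4  5  6  6  7  8  8
 5  0  1  2  3  3  4  5  6  7  7  8  8
 3  0  1  2  3  3  4  5  6  7  8  8  8
 5  0  1  2  3  3  4  5  6  7  8  8  8
dp[11][11] = 8. One LCS (by backtracking along matches): 3, 4, 4, 5, 5, 5, 3, 4.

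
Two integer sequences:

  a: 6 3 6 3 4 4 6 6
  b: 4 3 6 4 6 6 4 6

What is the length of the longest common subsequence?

Match 3 (a #2, b #2); then 6 (a #3, b #3); then 4 (a #5, b #4); then 4 (a #6, b #7); then 6 (a #8, b #8) — 5 values in the same relative order in both. dp[8][8] = 5 confirms this is the maximum.

5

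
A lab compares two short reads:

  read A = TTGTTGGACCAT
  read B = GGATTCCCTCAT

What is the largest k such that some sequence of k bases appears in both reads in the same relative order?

7

Match G (read A #3, read B #2), then T (read A #4, read B #4), then T (read A #5, read B #5), then C (read A #9, read B #8), then C (read A #10, read B #10), then A (read A #11, read B #11), then T (read A #12, read B #12) — 7 bases in the same relative order in both. dp[12][12] = 7 confirms this is the maximum.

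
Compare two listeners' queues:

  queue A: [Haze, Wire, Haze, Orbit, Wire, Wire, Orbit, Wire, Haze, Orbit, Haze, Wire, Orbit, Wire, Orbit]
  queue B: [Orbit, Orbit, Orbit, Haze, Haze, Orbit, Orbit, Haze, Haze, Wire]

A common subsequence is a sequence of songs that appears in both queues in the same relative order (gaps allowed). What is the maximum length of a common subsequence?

Pick Haze at queue A[1]=queue B[4]; then Haze at queue A[3]=queue B[5]; then Orbit at queue A[4]=queue B[6]; then Orbit at queue A[7]=queue B[7]; then Haze at queue A[9]=queue B[8]; then Haze at queue A[11]=queue B[9]; then Wire at queue A[14]=queue B[10]; all 7 songs appear in both, in order. Since dp[15][10] = 7, nothing longer is possible.

7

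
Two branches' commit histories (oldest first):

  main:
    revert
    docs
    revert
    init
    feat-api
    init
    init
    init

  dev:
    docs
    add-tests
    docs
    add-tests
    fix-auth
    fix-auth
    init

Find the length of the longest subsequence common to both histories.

Taking docs at main[2]=dev[3], then init at main[8]=dev[7] gives a common subsequence of length 2. The LCS DP gives dp[8][7] = 2, so this is optimal.

2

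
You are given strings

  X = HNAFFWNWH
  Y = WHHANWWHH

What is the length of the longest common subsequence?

5

Pick H at X[1]=Y[3] → N at X[2]=Y[5] → W at X[6]=Y[6] → W at X[8]=Y[7] → H at X[9]=Y[9]; all 5 characters appear in both, in order. The LCS DP gives dp[9][9] = 5, so this is optimal.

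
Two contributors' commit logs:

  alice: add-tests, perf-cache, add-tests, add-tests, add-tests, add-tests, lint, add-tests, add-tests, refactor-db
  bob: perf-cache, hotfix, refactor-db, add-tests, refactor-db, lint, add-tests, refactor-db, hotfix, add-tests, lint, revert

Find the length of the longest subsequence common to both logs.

Taking perf-cache at alice[2]=bob[1] → add-tests at alice[3]=bob[4] → add-tests at alice[4]=bob[7] → add-tests at alice[6]=bob[10] → lint at alice[7]=bob[11] gives a common subsequence of length 5. Since dp[10][12] = 5, nothing longer is possible.

5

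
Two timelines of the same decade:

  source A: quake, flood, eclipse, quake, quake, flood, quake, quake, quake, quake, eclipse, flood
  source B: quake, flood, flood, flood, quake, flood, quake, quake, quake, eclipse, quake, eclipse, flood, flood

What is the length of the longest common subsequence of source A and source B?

10

One common subsequence of length 10: quake (source A #1, source B #1), flood (source A #2, source B #4), quake (source A #5, source B #5), flood (source A #6, source B #6), quake (source A #7, source B #7), quake (source A #8, source B #8), quake (source A #9, source B #9), quake (source A #10, source B #11), eclipse (source A #11, source B #12), flood (source A #12, source B #14). Since dp[12][14] = 10, nothing longer is possible.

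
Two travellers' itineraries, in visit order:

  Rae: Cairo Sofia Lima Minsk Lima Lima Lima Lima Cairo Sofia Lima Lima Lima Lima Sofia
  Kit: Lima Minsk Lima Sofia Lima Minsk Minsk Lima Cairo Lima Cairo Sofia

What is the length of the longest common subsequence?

8

Taking Lima [3,1], then Minsk [4,2], then Lima [5,3], then Lima [6,5], then Lima [7,8], then Lima [8,10], then Cairo [9,11], then Sofia [15,12] gives a common subsequence of length 8. Since dp[15][12] = 8, nothing longer is possible.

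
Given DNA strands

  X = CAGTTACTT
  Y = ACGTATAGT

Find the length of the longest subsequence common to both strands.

Let dp[i][j] be the LCS length of the first i bases of X and the first j bases of Y. dp[i][j] = dp[i-1][j-1]+1 when the i-th and j-th bases match, else max(dp[i-1][j], dp[i][j-1]).
    ·  A  C  G  T  A  T  A  G  T
 ·  0  0  0  0  0  0  0  0  0  0
 C  0  0  1  1  1  1  1  1  1  1
 A  0  1  1  1  1  2  2  2  2  2
 G  0  1  1  2  2  2  2  2  3  3
 T  0  1  1  2  3  3  3  3  3  4
 T  0  1  1  2  3  3  4  4  4  4
 A  0  1  1  2  3  4  4  5  5  5
 C  0  1  2  2  3  4  4  5  5  5
 T  0  1  2  2  3  4  5  5  5  6
 T  0  1  2  2  3  4  5  5  5  6
dp[9][9] = 6. One LCS (by backtracking along matches): CGTTAT.

6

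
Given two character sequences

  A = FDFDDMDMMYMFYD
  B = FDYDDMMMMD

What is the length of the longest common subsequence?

9

One common subsequence of length 9: F [1,1]; then D [2,2]; then D [4,4]; then D [5,5]; then M [6,6]; then M [8,7]; then M [9,8]; then M [11,9]; then D [14,10]. The LCS DP gives dp[14][10] = 9, so this is optimal.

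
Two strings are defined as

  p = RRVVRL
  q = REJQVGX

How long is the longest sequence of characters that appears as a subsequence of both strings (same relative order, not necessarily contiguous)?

2

Pick R at p[1]=q[1], V at p[3]=q[5]; all 2 characters appear in both, in order, and the DP table's final entry dp[6][7] is also 2, so no common subsequence is longer.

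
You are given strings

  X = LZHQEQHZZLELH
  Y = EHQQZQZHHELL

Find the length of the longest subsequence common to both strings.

Taking H at X[3]=Y[2], Q at X[4]=Y[3], Q at X[6]=Y[4], Z at X[8]=Y[5], Z at X[9]=Y[7], L at X[10]=Y[11], L at X[12]=Y[12] gives a common subsequence of length 7. The LCS DP gives dp[13][12] = 7, so this is optimal.

7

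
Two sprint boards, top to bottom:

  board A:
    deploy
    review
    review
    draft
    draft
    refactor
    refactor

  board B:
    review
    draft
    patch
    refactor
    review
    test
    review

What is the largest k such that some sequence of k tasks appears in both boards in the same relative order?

Match review (board A #3, board B #1); then draft (board A #4, board B #2); then refactor (board A #6, board B #4) — 3 tasks in the same relative order in both, and the DP table's final entry dp[7][7] is also 3, so no common subsequence is longer.

3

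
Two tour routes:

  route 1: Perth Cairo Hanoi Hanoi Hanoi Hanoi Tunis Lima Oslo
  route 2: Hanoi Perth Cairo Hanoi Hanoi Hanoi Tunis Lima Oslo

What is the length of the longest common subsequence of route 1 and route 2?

One common subsequence of length 8: Perth at route 1[1]=route 2[2], Cairo at route 1[2]=route 2[3], Hanoi at route 1[4]=route 2[4], Hanoi at route 1[5]=route 2[5], Hanoi at route 1[6]=route 2[6], Tunis at route 1[7]=route 2[7], Lima at route 1[8]=route 2[8], Oslo at route 1[9]=route 2[9]. Since dp[9][9] = 8, nothing longer is possible.

8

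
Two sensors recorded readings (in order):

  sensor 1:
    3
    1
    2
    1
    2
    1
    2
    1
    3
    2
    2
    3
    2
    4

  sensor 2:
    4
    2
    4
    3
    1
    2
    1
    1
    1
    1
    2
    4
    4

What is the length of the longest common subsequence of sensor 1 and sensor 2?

8

One common subsequence of length 8: 3 at sensor 1[1]=sensor 2[4]; then 1 at sensor 1[2]=sensor 2[5]; then 2 at sensor 1[3]=sensor 2[6]; then 1 at sensor 1[4]=sensor 2[8]; then 1 at sensor 1[6]=sensor 2[9]; then 1 at sensor 1[8]=sensor 2[10]; then 2 at sensor 1[10]=sensor 2[11]; then 4 at sensor 1[14]=sensor 2[13]. Since dp[14][13] = 8, nothing longer is possible.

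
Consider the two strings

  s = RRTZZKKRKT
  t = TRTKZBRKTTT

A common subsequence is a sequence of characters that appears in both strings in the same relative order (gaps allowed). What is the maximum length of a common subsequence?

Taking R at s[2]=t[2], then T at s[3]=t[3], then Z at s[4]=t[5], then R at s[8]=t[7], then K at s[9]=t[8], then T at s[10]=t[11] gives a common subsequence of length 6. The LCS DP gives dp[10][11] = 6, so this is optimal.

6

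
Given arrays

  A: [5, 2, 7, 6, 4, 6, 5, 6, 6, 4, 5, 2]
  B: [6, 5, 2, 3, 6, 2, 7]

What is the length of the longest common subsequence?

Let dp[i][j] be the LCS length of the first i values of A and the first j values of B. dp[i][j] = dp[i-1][j-1]+1 when the i-th and j-th values match, else max(dp[i-1][j], dp[i][j-1]).
    ·  6  5  2  3  6  2  7
 ·  0  0  0  0  0  0  0  0
 5  0  0  1  1  1  1  1  1
 2  0  0  1  2  2  2  2  2
 7  0  0  1  2  2  2  2  3
 6  0  1  1  2  2  3  3  3
 4  0  1  1  2  2  3  3  3
 6  0  1  1  2  2  3  3  3
 5  0  1  2  2  2  3  3  3
 6  0  1  2  2  2  3  3  3
 6  0  1  2  2  2  3  3  3
 4  0  1  2  2  2  3  3  3
 5  0  1  2  2  2  3  3  3
 2  0  1  2  3  3  3  4  4
dp[12][7] = 4. One LCS (by backtracking along matches): 5, 2, 6, 2.

4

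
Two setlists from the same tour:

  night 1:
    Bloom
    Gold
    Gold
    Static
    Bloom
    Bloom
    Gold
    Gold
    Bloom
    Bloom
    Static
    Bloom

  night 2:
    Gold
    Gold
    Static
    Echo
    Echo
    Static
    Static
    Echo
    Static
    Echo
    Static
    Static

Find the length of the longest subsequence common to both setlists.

Taking Gold at night 1[2]=night 2[1] → Gold at night 1[3]=night 2[2] → Static at night 1[4]=night 2[11] → Static at night 1[11]=night 2[12] gives a common subsequence of length 4, and the DP table's final entry dp[12][12] is also 4, so no common subsequence is longer.

4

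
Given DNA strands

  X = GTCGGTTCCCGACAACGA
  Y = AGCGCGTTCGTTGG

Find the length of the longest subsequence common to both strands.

9

Pick G [1,2]; then C [3,3]; then G [4,4]; then G [5,6]; then T [6,7]; then T [7,8]; then C [8,9]; then G [11,13]; then G [17,14]; all 9 bases appear in both, in order. Since dp[18][14] = 9, nothing longer is possible.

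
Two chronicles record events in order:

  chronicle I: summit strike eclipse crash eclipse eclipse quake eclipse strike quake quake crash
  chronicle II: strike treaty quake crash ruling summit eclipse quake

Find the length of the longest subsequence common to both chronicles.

4

One common subsequence of length 4: strike (chronicle I #2, chronicle II #1); then crash (chronicle I #4, chronicle II #4); then eclipse (chronicle I #8, chronicle II #7); then quake (chronicle I #11, chronicle II #8). dp[12][8] = 4 confirms this is the maximum.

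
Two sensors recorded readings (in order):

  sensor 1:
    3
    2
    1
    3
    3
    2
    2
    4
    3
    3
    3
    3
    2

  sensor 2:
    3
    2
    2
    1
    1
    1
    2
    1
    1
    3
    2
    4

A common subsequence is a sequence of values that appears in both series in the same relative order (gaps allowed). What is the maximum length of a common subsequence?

Match 3 at sensor 1[1]=sensor 2[1] → 2 at sensor 1[2]=sensor 2[7] → 1 at sensor 1[3]=sensor 2[9] → 3 at sensor 1[5]=sensor 2[10] → 2 at sensor 1[7]=sensor 2[11] → 4 at sensor 1[8]=sensor 2[12] — 6 values in the same relative order in both, and the DP table's final entry dp[13][12] is also 6, so no common subsequence is longer.

6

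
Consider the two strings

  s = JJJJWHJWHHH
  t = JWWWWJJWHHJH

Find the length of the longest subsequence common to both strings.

One common subsequence of length 7: J at s[1]=t[1], then J at s[3]=t[6], then J at s[4]=t[7], then W at s[5]=t[8], then H at s[6]=t[10], then J at s[7]=t[11], then H at s[11]=t[12]. dp[11][12] = 7 confirms this is the maximum.

7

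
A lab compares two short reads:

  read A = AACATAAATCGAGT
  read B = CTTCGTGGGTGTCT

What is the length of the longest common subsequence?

Pick C [3,1]; then T [5,2]; then T [9,3]; then C [10,4]; then G [11,9]; then G [13,11]; then T [14,14]; all 7 bases appear in both, in order. Since dp[14][14] = 7, nothing longer is possible.

7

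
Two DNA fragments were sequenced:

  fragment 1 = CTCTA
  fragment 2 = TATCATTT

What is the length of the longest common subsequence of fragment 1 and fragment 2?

3

Match C (fragment 1 #1, fragment 2 #4), T (fragment 1 #2, fragment 2 #7), T (fragment 1 #4, fragment 2 #8) — 3 bases in the same relative order in both, and the DP table's final entry dp[5][8] is also 3, so no common subsequence is longer.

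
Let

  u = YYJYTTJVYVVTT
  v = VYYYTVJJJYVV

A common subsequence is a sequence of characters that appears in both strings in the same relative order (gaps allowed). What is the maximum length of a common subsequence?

8

Match Y [1,2], Y [2,3], Y [4,4], T [5,5], J [7,9], Y [9,10], V [10,11], V [11,12] — 8 characters in the same relative order in both. dp[13][12] = 8 confirms this is the maximum.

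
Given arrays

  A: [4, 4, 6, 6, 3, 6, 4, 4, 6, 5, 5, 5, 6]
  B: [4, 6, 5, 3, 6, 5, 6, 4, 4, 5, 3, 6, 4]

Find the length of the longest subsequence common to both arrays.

Taking 4 at A[2]=B[1], 6 at A[3]=B[2], 6 at A[4]=B[5], 6 at A[6]=B[7], 4 at A[7]=B[8], 4 at A[8]=B[9], 5 at A[10]=B[10], 6 at A[13]=B[12] gives a common subsequence of length 8. Since dp[13][13] = 8, nothing longer is possible.

8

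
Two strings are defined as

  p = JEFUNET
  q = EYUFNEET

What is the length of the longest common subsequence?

5

One common subsequence of length 5: E at p[2]=q[1]; then F at p[3]=q[4]; then N at p[5]=q[5]; then E at p[6]=q[7]; then T at p[7]=q[8]. Since dp[7][8] = 5, nothing longer is possible.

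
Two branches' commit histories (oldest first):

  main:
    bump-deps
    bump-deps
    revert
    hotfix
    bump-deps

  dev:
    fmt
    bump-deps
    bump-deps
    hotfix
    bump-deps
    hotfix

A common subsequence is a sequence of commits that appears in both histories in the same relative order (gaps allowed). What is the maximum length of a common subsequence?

Pick bump-deps at main[1]=dev[2], bump-deps at main[2]=dev[3], hotfix at main[4]=dev[4], bump-deps at main[5]=dev[5]; all 4 commits appear in both, in order, and the DP table's final entry dp[5][6] is also 4, so no common subsequence is longer.

4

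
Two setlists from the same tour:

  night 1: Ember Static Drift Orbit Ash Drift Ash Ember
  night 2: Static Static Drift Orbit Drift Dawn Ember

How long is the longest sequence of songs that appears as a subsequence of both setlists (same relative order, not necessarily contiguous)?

Pick Static at night 1[2]=night 2[2], Drift at night 1[3]=night 2[3], Orbit at night 1[4]=night 2[4], Drift at night 1[6]=night 2[5], Ember at night 1[8]=night 2[7]; all 5 songs appear in both, in order. The LCS DP gives dp[8][7] = 5, so this is optimal.

5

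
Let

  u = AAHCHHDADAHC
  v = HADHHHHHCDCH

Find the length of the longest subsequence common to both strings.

6

Let dp[i][j] be the LCS length of the first i characters of u and the first j characters of v. dp[i][j] = dp[i-1][j-1]+1 when the i-th and j-th characters match, else max(dp[i-1][j], dp[i][j-1]).
    ·  H  A  D  H  H  H  H  H  C  D  C  H
 ·  0  0  0  0  0  0  0  0  0  0  0  0  0
 A  0  0  1  1  1  1  1  1  1  1  1  1  1
 A  0  0  1  1  1  1  1  1  1  1  1  1  1
 H  0  1  1  1  2  2  2  2  2  2  2  2  2
 C  0  1  1  1  2  2  2  2  2  3  3  3  3
 H  0  1  1  1  2  3  3  3  3  3  3  3  4
 H  0  1  1  1  2  3  4  4  4  4  4  4  4
 D  0  1  1  2  2  3  4  4  4  4  5  5  5
 A  0  1  2  2  2  3  4  4  4  4  5  5  5
 D  0  1  2  3  3  3  4  4  4  4  5  5  5
 A  0  1  2  3  3  3  4  4  4  4  5  5  5
 H  0  1  2  3  4  4  4  5  5  5  5  5  6
 C  0  1  2  3  4  4  4  5  5  6  6  6  6
dp[12][12] = 6. One LCS (by backtracking along matches): AHHHDH.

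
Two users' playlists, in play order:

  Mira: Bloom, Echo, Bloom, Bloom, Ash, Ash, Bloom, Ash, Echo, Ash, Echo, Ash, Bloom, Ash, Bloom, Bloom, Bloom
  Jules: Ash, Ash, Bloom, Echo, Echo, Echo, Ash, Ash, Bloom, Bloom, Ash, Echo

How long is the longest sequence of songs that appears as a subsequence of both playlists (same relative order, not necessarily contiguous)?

Taking Ash (Mira #5, Jules #1), Ash (Mira #6, Jules #2), Bloom (Mira #7, Jules #3), Echo (Mira #9, Jules #5), Echo (Mira #11, Jules #6), Ash (Mira #12, Jules #7), Ash (Mira #14, Jules #8), Bloom (Mira #15, Jules #9), Bloom (Mira #16, Jules #10) gives a common subsequence of length 9. The LCS DP gives dp[17][12] = 9, so this is optimal.

9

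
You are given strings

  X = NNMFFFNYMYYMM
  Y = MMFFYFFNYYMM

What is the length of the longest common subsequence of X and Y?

9

Match M (X #3, Y #2), F (X #4, Y #4), F (X #5, Y #6), F (X #6, Y #7), N (X #7, Y #8), Y (X #10, Y #9), Y (X #11, Y #10), M (X #12, Y #11), M (X #13, Y #12) — 9 characters in the same relative order in both, and the DP table's final entry dp[13][12] is also 9, so no common subsequence is longer.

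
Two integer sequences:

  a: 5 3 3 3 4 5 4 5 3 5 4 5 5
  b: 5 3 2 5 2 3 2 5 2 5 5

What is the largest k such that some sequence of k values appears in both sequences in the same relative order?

Pick 5 at a[1]=b[1] → 3 at a[2]=b[2] → 5 at a[6]=b[4] → 3 at a[9]=b[6] → 5 at a[10]=b[8] → 5 at a[12]=b[10] → 5 at a[13]=b[11]; all 7 values appear in both, in order. Since dp[13][11] = 7, nothing longer is possible.

7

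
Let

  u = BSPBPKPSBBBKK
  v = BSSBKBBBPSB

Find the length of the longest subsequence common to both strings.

7

One common subsequence of length 7: B (u #1, v #1) → S (u #2, v #3) → B (u #4, v #4) → K (u #6, v #5) → P (u #7, v #9) → S (u #8, v #10) → B (u #11, v #11), and the DP table's final entry dp[13][11] is also 7, so no common subsequence is longer.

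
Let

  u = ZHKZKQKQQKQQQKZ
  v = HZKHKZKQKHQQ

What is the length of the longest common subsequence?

9

Match Z [1,2] → H [2,4] → K [3,5] → Z [4,6] → K [5,7] → Q [6,8] → K [7,9] → Q [12,11] → Q [13,12] — 9 characters in the same relative order in both, and the DP table's final entry dp[15][12] is also 9, so no common subsequence is longer.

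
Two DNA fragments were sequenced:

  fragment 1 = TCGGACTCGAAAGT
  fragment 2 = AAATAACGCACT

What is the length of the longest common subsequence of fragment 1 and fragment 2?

One common subsequence of length 6: T at fragment 1[1]=fragment 2[4]; then C at fragment 1[2]=fragment 2[7]; then G at fragment 1[3]=fragment 2[8]; then A at fragment 1[5]=fragment 2[10]; then C at fragment 1[8]=fragment 2[11]; then T at fragment 1[14]=fragment 2[12]. Since dp[14][12] = 6, nothing longer is possible.

6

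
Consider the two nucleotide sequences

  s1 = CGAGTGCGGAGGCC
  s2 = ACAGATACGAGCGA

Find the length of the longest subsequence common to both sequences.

9

Taking C (s1 #1, s2 #2) → G (s1 #2, s2 #4) → A (s1 #3, s2 #5) → T (s1 #5, s2 #6) → C (s1 #7, s2 #8) → G (s1 #9, s2 #9) → A (s1 #10, s2 #10) → G (s1 #11, s2 #11) → G (s1 #12, s2 #13) gives a common subsequence of length 9. dp[14][14] = 9 confirms this is the maximum.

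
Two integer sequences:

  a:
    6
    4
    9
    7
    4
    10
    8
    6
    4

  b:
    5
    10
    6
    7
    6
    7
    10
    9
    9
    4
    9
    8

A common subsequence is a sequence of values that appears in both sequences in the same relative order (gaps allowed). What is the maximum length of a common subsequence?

4

Taking 6 [1,5] → 4 [2,10] → 9 [3,11] → 8 [7,12] gives a common subsequence of length 4. Since dp[9][12] = 4, nothing longer is possible.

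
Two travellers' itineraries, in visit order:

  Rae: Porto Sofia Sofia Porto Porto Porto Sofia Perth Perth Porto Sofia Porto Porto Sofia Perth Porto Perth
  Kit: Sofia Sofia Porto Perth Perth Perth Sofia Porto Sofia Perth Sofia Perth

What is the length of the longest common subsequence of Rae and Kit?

Match Sofia at Rae[2]=Kit[1] → Sofia at Rae[3]=Kit[2] → Porto at Rae[4]=Kit[3] → Perth at Rae[8]=Kit[5] → Perth at Rae[9]=Kit[6] → Sofia at Rae[11]=Kit[7] → Porto at Rae[13]=Kit[8] → Sofia at Rae[14]=Kit[9] → Perth at Rae[15]=Kit[10] → Perth at Rae[17]=Kit[12] — 10 stops in the same relative order in both. The LCS DP gives dp[17][12] = 10, so this is optimal.

10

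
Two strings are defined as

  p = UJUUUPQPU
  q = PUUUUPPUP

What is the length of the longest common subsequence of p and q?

Let dp[i][j] be the LCS length of the first i characters of p and the first j characters of q. dp[i][j] = dp[i-1][j-1]+1 when the i-th and j-th characters match, else max(dp[i-1][j], dp[i][j-1]).
    ·  P  U  U  U  U  P  P  U  P
 ·  0  0  0  0  0  0  0  0  0  0
 U  0  0  1  1  1  1  1  1  1  1
 J  0  0  1  1  1  1  1  1  1  1
 U  0  0  1  2  2  2  2  2  2  2
 U  0  0  1  2  3  3  3  3  3  3
 U  0  0  1  2  3  4  4  4  4  4
 P  0  1  1  2  3  4  5  5  5  5
 Q  0  1  1  2  3  4  5  5  5  5
 P  0  1  1  2  3  4  5  6  6  6
 U  0  1  2  2  3  4  5  6  7  7
dp[9][9] = 7. One LCS (by backtracking along matches): UUUUPPU.

7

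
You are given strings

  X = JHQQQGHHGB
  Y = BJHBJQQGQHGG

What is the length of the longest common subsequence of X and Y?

Pick J at X[1]=Y[2] → H at X[2]=Y[3] → Q at X[3]=Y[6] → Q at X[4]=Y[7] → Q at X[5]=Y[9] → G at X[6]=Y[11] → G at X[9]=Y[12]; all 7 characters appear in both, in order. The LCS DP gives dp[10][12] = 7, so this is optimal.

7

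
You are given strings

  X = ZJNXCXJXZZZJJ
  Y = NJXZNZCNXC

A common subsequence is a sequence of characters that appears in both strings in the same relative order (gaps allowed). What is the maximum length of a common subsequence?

Pick N at X[3]=Y[1], J at X[7]=Y[2], X at X[8]=Y[3], Z at X[9]=Y[4], Z at X[10]=Y[6]; all 5 characters appear in both, in order. dp[13][10] = 5 confirms this is the maximum.

5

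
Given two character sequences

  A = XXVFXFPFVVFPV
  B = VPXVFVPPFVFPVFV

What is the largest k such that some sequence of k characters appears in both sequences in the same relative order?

9

Pick X [2,3]; then V [3,4]; then F [4,5]; then P [7,8]; then F [8,9]; then V [9,10]; then V [10,13]; then F [11,14]; then V [13,15]; all 9 characters appear in both, in order. dp[13][15] = 9 confirms this is the maximum.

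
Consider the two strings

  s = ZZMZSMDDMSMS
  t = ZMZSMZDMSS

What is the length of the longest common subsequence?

9

Taking Z (s #2, t #1); then M (s #3, t #2); then Z (s #4, t #3); then S (s #5, t #4); then M (s #6, t #5); then D (s #8, t #7); then M (s #9, t #8); then S (s #10, t #9); then S (s #12, t #10) gives a common subsequence of length 9, and the DP table's final entry dp[12][10] is also 9, so no common subsequence is longer.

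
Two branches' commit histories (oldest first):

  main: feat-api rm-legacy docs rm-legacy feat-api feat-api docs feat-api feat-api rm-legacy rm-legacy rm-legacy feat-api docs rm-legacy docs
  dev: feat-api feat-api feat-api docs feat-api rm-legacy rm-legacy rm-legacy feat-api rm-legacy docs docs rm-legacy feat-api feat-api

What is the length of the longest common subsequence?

11

Match feat-api [1,1], feat-api [5,2], feat-api [6,3], docs [7,4], feat-api [9,5], rm-legacy [10,6], rm-legacy [11,7], rm-legacy [12,8], feat-api [13,9], docs [14,12], rm-legacy [15,13] — 11 commits in the same relative order in both. Since dp[16][15] = 11, nothing longer is possible.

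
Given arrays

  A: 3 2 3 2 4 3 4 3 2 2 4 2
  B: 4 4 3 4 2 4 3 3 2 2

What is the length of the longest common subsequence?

One common subsequence of length 7: 3 [1,3], then 2 [4,5], then 4 [5,6], then 3 [6,7], then 3 [8,8], then 2 [10,9], then 2 [12,10]. dp[12][10] = 7 confirms this is the maximum.

7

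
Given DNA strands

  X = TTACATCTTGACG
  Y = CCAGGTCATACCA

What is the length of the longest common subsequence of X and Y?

One common subsequence of length 7: C (X #4, Y #2), A (X #5, Y #3), T (X #6, Y #6), C (X #7, Y #7), T (X #9, Y #9), A (X #11, Y #10), C (X #12, Y #12), and the DP table's final entry dp[13][13] is also 7, so no common subsequence is longer.

7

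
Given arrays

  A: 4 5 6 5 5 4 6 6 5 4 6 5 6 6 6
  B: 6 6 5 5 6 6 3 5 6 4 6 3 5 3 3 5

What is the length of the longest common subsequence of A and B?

9

Taking 6 [3,2], then 5 [4,3], then 5 [5,4], then 6 [7,5], then 6 [8,6], then 5 [9,8], then 4 [10,10], then 6 [11,11], then 5 [12,16] gives a common subsequence of length 9, and the DP table's final entry dp[15][16] is also 9, so no common subsequence is longer.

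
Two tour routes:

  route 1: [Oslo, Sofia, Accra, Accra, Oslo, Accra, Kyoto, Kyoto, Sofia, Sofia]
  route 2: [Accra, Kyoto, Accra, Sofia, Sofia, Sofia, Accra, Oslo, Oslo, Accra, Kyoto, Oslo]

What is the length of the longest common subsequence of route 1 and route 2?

Match Sofia (route 1 #2, route 2 #6), Accra (route 1 #3, route 2 #7), Oslo (route 1 #5, route 2 #9), Accra (route 1 #6, route 2 #10), Kyoto (route 1 #7, route 2 #11) — 5 stops in the same relative order in both, and the DP table's final entry dp[10][12] is also 5, so no common subsequence is longer.

5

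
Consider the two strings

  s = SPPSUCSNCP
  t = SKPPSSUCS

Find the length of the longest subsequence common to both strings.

Taking S at s[1]=t[1] → P at s[2]=t[3] → P at s[3]=t[4] → S at s[4]=t[6] → U at s[5]=t[7] → C at s[6]=t[8] → S at s[7]=t[9] gives a common subsequence of length 7. The LCS DP gives dp[10][9] = 7, so this is optimal.

7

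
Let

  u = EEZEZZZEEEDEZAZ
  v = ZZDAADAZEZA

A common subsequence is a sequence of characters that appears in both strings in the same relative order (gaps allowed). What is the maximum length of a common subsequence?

6

Taking Z [3,1]; then Z [5,2]; then Z [7,8]; then E [12,9]; then Z [13,10]; then A [14,11] gives a common subsequence of length 6. Since dp[15][11] = 6, nothing longer is possible.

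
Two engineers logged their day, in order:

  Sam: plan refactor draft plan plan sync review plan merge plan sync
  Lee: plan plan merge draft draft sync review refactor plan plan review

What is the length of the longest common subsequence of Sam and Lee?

Pick plan at Sam[1]=Lee[2], then draft at Sam[3]=Lee[5], then sync at Sam[6]=Lee[6], then review at Sam[7]=Lee[7], then plan at Sam[8]=Lee[9], then plan at Sam[10]=Lee[10]; all 6 tasks appear in both, in order. The LCS DP gives dp[11][11] = 6, so this is optimal.

6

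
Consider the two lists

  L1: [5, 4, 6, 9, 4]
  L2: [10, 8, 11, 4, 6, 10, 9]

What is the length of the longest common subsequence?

3

Let dp[i][j] be the LCS length of the first i values of L1 and the first j values of L2. dp[i][j] = dp[i-1][j-1]+1 when the i-th and j-th values match, else max(dp[i-1][j], dp[i][j-1]).
    · 10  8 11  4  6 10  9
 ·  0  0  0  0  0  0  0  0
 5  0  0  0  0  0  0  0  0
 4  0  0  0  0  1  1  1  1
 6  0  0  0  0  1  2  2  2
 9  0  0  0  0  1  2  2  3
 4  0  0  0  0  1  2  2  3
dp[5][7] = 3. One LCS (by backtracking along matches): 4, 6, 9.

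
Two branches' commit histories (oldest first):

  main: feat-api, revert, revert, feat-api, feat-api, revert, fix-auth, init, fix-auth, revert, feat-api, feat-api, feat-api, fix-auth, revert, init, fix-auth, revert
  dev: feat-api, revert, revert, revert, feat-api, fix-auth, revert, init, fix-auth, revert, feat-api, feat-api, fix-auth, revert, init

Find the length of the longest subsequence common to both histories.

Pick feat-api at main[1]=dev[1]; then revert at main[2]=dev[3]; then revert at main[3]=dev[4]; then feat-api at main[4]=dev[5]; then revert at main[6]=dev[7]; then init at main[8]=dev[8]; then fix-auth at main[9]=dev[9]; then revert at main[10]=dev[10]; then feat-api at main[12]=dev[11]; then feat-api at main[13]=dev[12]; then fix-auth at main[14]=dev[13]; then revert at main[15]=dev[14]; then init at main[16]=dev[15]; all 13 commits appear in both, in order. dp[18][15] = 13 confirms this is the maximum.

13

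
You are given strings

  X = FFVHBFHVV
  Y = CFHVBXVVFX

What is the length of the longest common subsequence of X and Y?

5

Taking F at X[1]=Y[2] → V at X[3]=Y[4] → B at X[5]=Y[5] → V at X[8]=Y[7] → V at X[9]=Y[8] gives a common subsequence of length 5. Since dp[9][10] = 5, nothing longer is possible.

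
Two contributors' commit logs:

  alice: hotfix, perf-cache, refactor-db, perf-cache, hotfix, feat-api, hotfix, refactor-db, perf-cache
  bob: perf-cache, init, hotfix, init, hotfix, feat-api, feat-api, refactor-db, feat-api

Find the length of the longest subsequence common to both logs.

Pick hotfix at alice[1]=bob[3]; then hotfix at alice[5]=bob[5]; then feat-api at alice[6]=bob[7]; then refactor-db at alice[8]=bob[8]; all 4 commits appear in both, in order. The LCS DP gives dp[9][9] = 4, so this is optimal.

4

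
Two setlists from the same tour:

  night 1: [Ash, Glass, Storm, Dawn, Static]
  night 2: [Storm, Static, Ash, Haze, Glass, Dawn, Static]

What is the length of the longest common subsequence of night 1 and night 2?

Taking Ash (night 1 #1, night 2 #3), then Glass (night 1 #2, night 2 #5), then Dawn (night 1 #4, night 2 #6), then Static (night 1 #5, night 2 #7) gives a common subsequence of length 4. Since dp[5][7] = 4, nothing longer is possible.

4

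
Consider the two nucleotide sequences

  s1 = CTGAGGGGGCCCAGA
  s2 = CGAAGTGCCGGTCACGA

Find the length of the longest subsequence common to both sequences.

11

One common subsequence of length 11: C [1,1]; then G [3,2]; then A [4,4]; then G [5,5]; then G [6,7]; then G [7,10]; then G [8,11]; then C [10,13]; then C [12,15]; then G [14,16]; then A [15,17]. The LCS DP gives dp[15][17] = 11, so this is optimal.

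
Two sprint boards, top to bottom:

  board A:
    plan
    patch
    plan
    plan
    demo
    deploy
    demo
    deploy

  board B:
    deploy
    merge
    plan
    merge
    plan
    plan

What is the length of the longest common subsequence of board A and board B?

Match plan (board A #1, board B #3); then plan (board A #3, board B #5); then plan (board A #4, board B #6) — 3 tasks in the same relative order in both. Since dp[8][6] = 3, nothing longer is possible.

3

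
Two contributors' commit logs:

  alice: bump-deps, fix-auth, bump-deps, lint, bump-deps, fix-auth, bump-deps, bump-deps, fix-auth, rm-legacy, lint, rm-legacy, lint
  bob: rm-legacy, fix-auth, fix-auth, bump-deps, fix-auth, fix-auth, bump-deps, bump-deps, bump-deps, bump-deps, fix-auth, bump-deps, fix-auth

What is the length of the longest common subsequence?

7

Taking bump-deps (alice #1, bob #4); then fix-auth (alice #2, bob #6); then bump-deps (alice #3, bob #9); then bump-deps (alice #5, bob #10); then fix-auth (alice #6, bob #11); then bump-deps (alice #8, bob #12); then fix-auth (alice #9, bob #13) gives a common subsequence of length 7. The LCS DP gives dp[13][13] = 7, so this is optimal.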